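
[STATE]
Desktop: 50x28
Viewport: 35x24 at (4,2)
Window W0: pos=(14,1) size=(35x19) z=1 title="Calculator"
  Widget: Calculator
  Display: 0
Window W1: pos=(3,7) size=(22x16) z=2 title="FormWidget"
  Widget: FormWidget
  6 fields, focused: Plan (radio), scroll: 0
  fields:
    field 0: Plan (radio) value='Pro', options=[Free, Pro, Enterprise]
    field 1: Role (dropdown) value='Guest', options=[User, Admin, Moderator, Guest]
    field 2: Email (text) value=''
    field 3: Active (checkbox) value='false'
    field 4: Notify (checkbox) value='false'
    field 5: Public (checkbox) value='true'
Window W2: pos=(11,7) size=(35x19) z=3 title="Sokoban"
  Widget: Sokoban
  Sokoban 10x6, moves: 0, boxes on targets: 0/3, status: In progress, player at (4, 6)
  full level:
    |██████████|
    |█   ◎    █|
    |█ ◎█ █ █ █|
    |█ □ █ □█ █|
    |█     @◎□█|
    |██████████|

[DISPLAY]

          ┃ Calculator             
          ┠────────────────────────
          ┃                        
          ┃┌───┬───┬───┬───┐       
          ┃│ 7 │ 8 │ 9 │ ÷ │       
━━━━━━━┏━━━━━━━━━━━━━━━━━━━━━━━━━━━
 FormWi┃ Sokoban                   
───────┠───────────────────────────
> Plan:┃██████████                 
  Role:┃█   ◎    █                 
  Email┃█ ◎█ █ █ █                 
  Activ┃█ □ █ □█ █                 
  Notif┃█     @◎□█                 
  Publi┃██████████                 
       ┃Moves: 0  0/3              
       ┃                           
       ┃                           
       ┃                           
       ┃                           
       ┃                           
━━━━━━━┃                           
       ┃                           
       ┃                           
       ┗━━━━━━━━━━━━━━━━━━━━━━━━━━━


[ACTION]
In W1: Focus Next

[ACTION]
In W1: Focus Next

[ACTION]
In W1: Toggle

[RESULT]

          ┃ Calculator             
          ┠────────────────────────
          ┃                        
          ┃┌───┬───┬───┬───┐       
          ┃│ 7 │ 8 │ 9 │ ÷ │       
━━━━━━━┏━━━━━━━━━━━━━━━━━━━━━━━━━━━
 FormWi┃ Sokoban                   
───────┠───────────────────────────
  Plan:┃██████████                 
  Role:┃█   ◎    █                 
> Email┃█ ◎█ █ █ █                 
  Activ┃█ □ █ □█ █                 
  Notif┃█     @◎□█                 
  Publi┃██████████                 
       ┃Moves: 0  0/3              
       ┃                           
       ┃                           
       ┃                           
       ┃                           
       ┃                           
━━━━━━━┃                           
       ┃                           
       ┃                           
       ┗━━━━━━━━━━━━━━━━━━━━━━━━━━━


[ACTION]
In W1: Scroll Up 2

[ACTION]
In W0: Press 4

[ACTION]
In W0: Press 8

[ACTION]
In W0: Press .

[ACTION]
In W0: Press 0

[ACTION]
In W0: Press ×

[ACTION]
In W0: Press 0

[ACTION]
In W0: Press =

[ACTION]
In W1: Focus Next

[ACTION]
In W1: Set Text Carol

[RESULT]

          ┃ Calculator             
          ┠────────────────────────
          ┃                        
          ┃┌───┬───┬───┬───┐       
          ┃│ 7 │ 8 │ 9 │ ÷ │       
━━━━━━━┏━━━━━━━━━━━━━━━━━━━━━━━━━━━
 FormWi┃ Sokoban                   
───────┠───────────────────────────
  Plan:┃██████████                 
  Role:┃█   ◎    █                 
  Email┃█ ◎█ █ █ █                 
> Activ┃█ □ █ □█ █                 
  Notif┃█     @◎□█                 
  Publi┃██████████                 
       ┃Moves: 0  0/3              
       ┃                           
       ┃                           
       ┃                           
       ┃                           
       ┃                           
━━━━━━━┃                           
       ┃                           
       ┃                           
       ┗━━━━━━━━━━━━━━━━━━━━━━━━━━━


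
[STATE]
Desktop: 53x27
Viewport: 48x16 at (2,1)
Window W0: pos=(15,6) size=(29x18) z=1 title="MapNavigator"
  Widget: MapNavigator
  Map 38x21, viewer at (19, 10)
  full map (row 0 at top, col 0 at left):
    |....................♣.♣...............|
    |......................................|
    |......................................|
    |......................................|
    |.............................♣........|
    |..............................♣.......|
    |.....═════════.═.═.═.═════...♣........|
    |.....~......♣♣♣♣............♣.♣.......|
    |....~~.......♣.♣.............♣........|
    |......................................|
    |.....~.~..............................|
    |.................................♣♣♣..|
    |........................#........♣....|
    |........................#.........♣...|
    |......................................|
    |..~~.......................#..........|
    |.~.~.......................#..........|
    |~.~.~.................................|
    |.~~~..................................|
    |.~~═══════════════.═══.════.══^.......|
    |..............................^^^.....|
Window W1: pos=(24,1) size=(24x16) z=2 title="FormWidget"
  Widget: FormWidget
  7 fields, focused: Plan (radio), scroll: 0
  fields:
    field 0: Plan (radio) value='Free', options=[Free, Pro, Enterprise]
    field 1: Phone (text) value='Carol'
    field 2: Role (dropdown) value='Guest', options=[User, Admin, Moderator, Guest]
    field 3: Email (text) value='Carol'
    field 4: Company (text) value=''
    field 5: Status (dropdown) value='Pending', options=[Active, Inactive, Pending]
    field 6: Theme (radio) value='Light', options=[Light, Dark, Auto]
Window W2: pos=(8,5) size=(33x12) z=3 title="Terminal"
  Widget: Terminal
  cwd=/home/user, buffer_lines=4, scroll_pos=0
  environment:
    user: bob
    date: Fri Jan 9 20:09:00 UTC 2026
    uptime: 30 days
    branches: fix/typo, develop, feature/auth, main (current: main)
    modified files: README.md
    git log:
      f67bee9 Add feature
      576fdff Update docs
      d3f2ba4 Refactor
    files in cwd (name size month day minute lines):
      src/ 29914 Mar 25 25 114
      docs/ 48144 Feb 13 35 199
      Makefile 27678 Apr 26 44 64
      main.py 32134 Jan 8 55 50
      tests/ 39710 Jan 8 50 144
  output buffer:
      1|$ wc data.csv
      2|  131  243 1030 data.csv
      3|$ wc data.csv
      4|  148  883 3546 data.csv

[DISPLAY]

                      ┏━━━━━━━━━━━━━━━━━━━━━━┓  
                      ┃ FormWidget           ┃  
                      ┠──────────────────────┨  
                      ┃> Plan:       (●) Free┃  
      ┏━━━━━━━━━━━━━━━━━━━━━━━━━━━━━━━┓arol ]┃  
      ┃ Terminal                      ┃uest▼]┃  
      ┠───────────────────────────────┨arol ]┃  
      ┃$ wc data.csv                  ┃     ]┃  
      ┃  131  243 1030 data.csv       ┃endi▼]┃  
      ┃$ wc data.csv                  ┃) Ligh┃  
      ┃  148  883 3546 data.csv       ┃      ┃  
      ┃$ █                            ┃      ┃  
      ┃                               ┃      ┃  
      ┃                               ┃      ┃  
      ┃                               ┃      ┃  
      ┗━━━━━━━━━━━━━━━━━━━━━━━━━━━━━━━┛━━━━━━┛  


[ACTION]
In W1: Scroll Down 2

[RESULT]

                      ┏━━━━━━━━━━━━━━━━━━━━━━┓  
                      ┃ FormWidget           ┃  
                      ┠──────────────────────┨  
                      ┃  Role:       [Guest▼]┃  
      ┏━━━━━━━━━━━━━━━━━━━━━━━━━━━━━━━┓arol ]┃  
      ┃ Terminal                      ┃     ]┃  
      ┠───────────────────────────────┨endi▼]┃  
      ┃$ wc data.csv                  ┃) Ligh┃  
      ┃  131  243 1030 data.csv       ┃      ┃  
      ┃$ wc data.csv                  ┃      ┃  
      ┃  148  883 3546 data.csv       ┃      ┃  
      ┃$ █                            ┃      ┃  
      ┃                               ┃      ┃  
      ┃                               ┃      ┃  
      ┃                               ┃      ┃  
      ┗━━━━━━━━━━━━━━━━━━━━━━━━━━━━━━━┛━━━━━━┛  


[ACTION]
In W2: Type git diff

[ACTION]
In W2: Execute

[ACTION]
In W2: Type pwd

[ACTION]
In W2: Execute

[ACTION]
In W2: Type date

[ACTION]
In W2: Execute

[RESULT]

                      ┏━━━━━━━━━━━━━━━━━━━━━━┓  
                      ┃ FormWidget           ┃  
                      ┠──────────────────────┨  
                      ┃  Role:       [Guest▼]┃  
      ┏━━━━━━━━━━━━━━━━━━━━━━━━━━━━━━━┓arol ]┃  
      ┃ Terminal                      ┃     ]┃  
      ┠───────────────────────────────┨endi▼]┃  
      ┃@@ -1,3 +1,4 @@                ┃) Ligh┃  
      ┃+# updated                     ┃      ┃  
      ┃ import sys                    ┃      ┃  
      ┃$ pwd                          ┃      ┃  
      ┃/home/user                     ┃      ┃  
      ┃$ date                         ┃      ┃  
      ┃Fri Jan 9 20:09:00 UTC 2026    ┃      ┃  
      ┃$ █                            ┃      ┃  
      ┗━━━━━━━━━━━━━━━━━━━━━━━━━━━━━━━┛━━━━━━┛  


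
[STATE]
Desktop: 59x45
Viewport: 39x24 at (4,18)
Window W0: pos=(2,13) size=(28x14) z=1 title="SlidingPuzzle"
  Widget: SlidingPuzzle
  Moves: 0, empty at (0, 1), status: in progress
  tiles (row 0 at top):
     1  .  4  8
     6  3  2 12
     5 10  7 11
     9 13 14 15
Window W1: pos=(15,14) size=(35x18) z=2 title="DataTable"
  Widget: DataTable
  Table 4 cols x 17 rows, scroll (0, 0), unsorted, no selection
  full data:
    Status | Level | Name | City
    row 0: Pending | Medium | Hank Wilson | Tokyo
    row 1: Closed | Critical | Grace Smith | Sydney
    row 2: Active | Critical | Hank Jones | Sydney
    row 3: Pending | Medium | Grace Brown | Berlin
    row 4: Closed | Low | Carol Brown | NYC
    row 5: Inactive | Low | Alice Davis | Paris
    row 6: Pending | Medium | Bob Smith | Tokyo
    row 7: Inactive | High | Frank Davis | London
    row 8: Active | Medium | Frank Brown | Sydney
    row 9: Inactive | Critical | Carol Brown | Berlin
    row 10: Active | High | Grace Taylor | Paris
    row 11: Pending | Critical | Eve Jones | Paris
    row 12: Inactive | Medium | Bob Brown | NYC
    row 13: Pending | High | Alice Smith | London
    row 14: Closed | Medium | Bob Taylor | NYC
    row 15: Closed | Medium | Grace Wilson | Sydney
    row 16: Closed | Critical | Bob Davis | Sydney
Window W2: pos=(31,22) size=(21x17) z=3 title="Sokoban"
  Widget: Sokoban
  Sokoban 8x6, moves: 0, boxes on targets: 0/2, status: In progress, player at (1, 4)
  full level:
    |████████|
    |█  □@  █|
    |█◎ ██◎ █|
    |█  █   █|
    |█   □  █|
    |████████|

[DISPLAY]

────┼────┼─┃────────┼────────┼─────────
  6 │  3 │ ┃Pending │Medium  │Hank Wils
────┼────┼─┃Closed  │Critical│Grace Smi
  5 │ 10 │ ┃Active  │Critical│Hank Jone
────┼────┼─┃Pending │Medium┏━━━━━━━━━━━
  9 │ 13 │ ┃Closed  │Low   ┃ Sokoban   
────┴────┴─┃Inactive│Low   ┠───────────
oves: 0    ┃Pending │Medium┃████████   
━━━━━━━━━━━┃Inactive│High  ┃█  □@  █   
           ┃Active  │Medium┃█◎ ██◎ █   
           ┃Inactive│Critic┃█  █   █   
           ┃Active  │High  ┃█   □  █   
           ┃Pending │Critic┃████████   
           ┗━━━━━━━━━━━━━━━┃Moves: 0  0
                           ┃           
                           ┃           
                           ┃           
                           ┃           
                           ┃           
                           ┃           
                           ┗━━━━━━━━━━━
                                       
                                       
                                       


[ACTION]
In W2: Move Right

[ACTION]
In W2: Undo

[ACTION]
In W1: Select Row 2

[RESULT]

────┼────┼─┃────────┼────────┼─────────
  6 │  3 │ ┃Pending │Medium  │Hank Wils
────┼────┼─┃Closed  │Critical│Grace Smi
  5 │ 10 │ ┃>ctive  │Critical│Hank Jone
────┼────┼─┃Pending │Medium┏━━━━━━━━━━━
  9 │ 13 │ ┃Closed  │Low   ┃ Sokoban   
────┴────┴─┃Inactive│Low   ┠───────────
oves: 0    ┃Pending │Medium┃████████   
━━━━━━━━━━━┃Inactive│High  ┃█  □@  █   
           ┃Active  │Medium┃█◎ ██◎ █   
           ┃Inactive│Critic┃█  █   █   
           ┃Active  │High  ┃█   □  █   
           ┃Pending │Critic┃████████   
           ┗━━━━━━━━━━━━━━━┃Moves: 0  0
                           ┃           
                           ┃           
                           ┃           
                           ┃           
                           ┃           
                           ┃           
                           ┗━━━━━━━━━━━
                                       
                                       
                                       


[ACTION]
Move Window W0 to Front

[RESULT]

────┼────┼────┼────┤     ┃───┼─────────
  6 │  3 │  2 │ 12 │     ┃m  │Hank Wils
────┼────┼────┼────┤     ┃cal│Grace Smi
  5 │ 10 │  7 │ 11 │     ┃cal│Hank Jone
────┼────┼────┼────┤     ┃m┏━━━━━━━━━━━
  9 │ 13 │ 14 │ 15 │     ┃ ┃ Sokoban   
────┴────┴────┴────┘     ┃ ┠───────────
oves: 0                  ┃m┃████████   
━━━━━━━━━━━━━━━━━━━━━━━━━┛ ┃█  □@  █   
           ┃Active  │Medium┃█◎ ██◎ █   
           ┃Inactive│Critic┃█  █   █   
           ┃Active  │High  ┃█   □  █   
           ┃Pending │Critic┃████████   
           ┗━━━━━━━━━━━━━━━┃Moves: 0  0
                           ┃           
                           ┃           
                           ┃           
                           ┃           
                           ┃           
                           ┃           
                           ┗━━━━━━━━━━━
                                       
                                       
                                       


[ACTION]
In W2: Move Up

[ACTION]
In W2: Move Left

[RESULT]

────┼────┼────┼────┤     ┃───┼─────────
  6 │  3 │  2 │ 12 │     ┃m  │Hank Wils
────┼────┼────┼────┤     ┃cal│Grace Smi
  5 │ 10 │  7 │ 11 │     ┃cal│Hank Jone
────┼────┼────┼────┤     ┃m┏━━━━━━━━━━━
  9 │ 13 │ 14 │ 15 │     ┃ ┃ Sokoban   
────┴────┴────┴────┘     ┃ ┠───────────
oves: 0                  ┃m┃████████   
━━━━━━━━━━━━━━━━━━━━━━━━━┛ ┃█ □@   █   
           ┃Active  │Medium┃█◎ ██◎ █   
           ┃Inactive│Critic┃█  █   █   
           ┃Active  │High  ┃█   □  █   
           ┃Pending │Critic┃████████   
           ┗━━━━━━━━━━━━━━━┃Moves: 1  0
                           ┃           
                           ┃           
                           ┃           
                           ┃           
                           ┃           
                           ┃           
                           ┗━━━━━━━━━━━
                                       
                                       
                                       


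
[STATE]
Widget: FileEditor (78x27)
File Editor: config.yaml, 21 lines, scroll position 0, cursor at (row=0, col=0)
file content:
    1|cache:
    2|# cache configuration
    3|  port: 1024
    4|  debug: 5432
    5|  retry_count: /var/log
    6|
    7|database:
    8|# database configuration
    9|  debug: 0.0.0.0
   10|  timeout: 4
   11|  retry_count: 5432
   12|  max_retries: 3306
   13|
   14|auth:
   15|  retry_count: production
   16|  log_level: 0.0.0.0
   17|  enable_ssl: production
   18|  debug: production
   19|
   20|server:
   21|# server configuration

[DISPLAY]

█ache:                                                                       ▲
# cache configuration                                                        █
  port: 1024                                                                 ░
  debug: 5432                                                                ░
  retry_count: /var/log                                                      ░
                                                                             ░
database:                                                                    ░
# database configuration                                                     ░
  debug: 0.0.0.0                                                             ░
  timeout: 4                                                                 ░
  retry_count: 5432                                                          ░
  max_retries: 3306                                                          ░
                                                                             ░
auth:                                                                        ░
  retry_count: production                                                    ░
  log_level: 0.0.0.0                                                         ░
  enable_ssl: production                                                     ░
  debug: production                                                          ░
                                                                             ░
server:                                                                      ░
# server configuration                                                       ░
                                                                             ░
                                                                             ░
                                                                             ░
                                                                             ░
                                                                             ░
                                                                             ▼


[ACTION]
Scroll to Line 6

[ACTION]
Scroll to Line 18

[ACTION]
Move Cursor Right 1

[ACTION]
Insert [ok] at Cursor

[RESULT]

cok█che:                                                                     ▲
# cache configuration                                                        █
  port: 1024                                                                 ░
  debug: 5432                                                                ░
  retry_count: /var/log                                                      ░
                                                                             ░
database:                                                                    ░
# database configuration                                                     ░
  debug: 0.0.0.0                                                             ░
  timeout: 4                                                                 ░
  retry_count: 5432                                                          ░
  max_retries: 3306                                                          ░
                                                                             ░
auth:                                                                        ░
  retry_count: production                                                    ░
  log_level: 0.0.0.0                                                         ░
  enable_ssl: production                                                     ░
  debug: production                                                          ░
                                                                             ░
server:                                                                      ░
# server configuration                                                       ░
                                                                             ░
                                                                             ░
                                                                             ░
                                                                             ░
                                                                             ░
                                                                             ▼


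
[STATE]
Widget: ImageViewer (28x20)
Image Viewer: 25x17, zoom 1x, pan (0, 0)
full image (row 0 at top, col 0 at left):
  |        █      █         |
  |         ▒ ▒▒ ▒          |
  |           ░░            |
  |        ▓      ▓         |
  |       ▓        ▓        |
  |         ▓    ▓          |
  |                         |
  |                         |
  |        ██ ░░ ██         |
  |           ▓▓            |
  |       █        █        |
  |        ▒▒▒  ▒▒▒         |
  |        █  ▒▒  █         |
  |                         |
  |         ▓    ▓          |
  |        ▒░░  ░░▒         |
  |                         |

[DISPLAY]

        █      █            
         ▒ ▒▒ ▒             
           ░░               
        ▓      ▓            
       ▓        ▓           
         ▓    ▓             
                            
                            
        ██ ░░ ██            
           ▓▓               
       █        █           
        ▒▒▒  ▒▒▒            
        █  ▒▒  █            
                            
         ▓    ▓             
        ▒░░  ░░▒            
                            
                            
                            
                            


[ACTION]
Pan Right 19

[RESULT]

                            
                            
                            
                            
                            
                            
                            
                            
                            
                            
                            
                            
                            
                            
                            
                            
                            
                            
                            
                            


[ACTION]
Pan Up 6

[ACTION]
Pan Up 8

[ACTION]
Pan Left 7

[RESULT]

   █                        
▒ ▒                         
░                           
   ▓                        
    ▓                       
  ▓                         
                            
                            
░ ██                        
▓                           
    █                       
 ▒▒▒                        
▒  █                        
                            
  ▓                         
 ░░▒                        
                            
                            
                            
                            


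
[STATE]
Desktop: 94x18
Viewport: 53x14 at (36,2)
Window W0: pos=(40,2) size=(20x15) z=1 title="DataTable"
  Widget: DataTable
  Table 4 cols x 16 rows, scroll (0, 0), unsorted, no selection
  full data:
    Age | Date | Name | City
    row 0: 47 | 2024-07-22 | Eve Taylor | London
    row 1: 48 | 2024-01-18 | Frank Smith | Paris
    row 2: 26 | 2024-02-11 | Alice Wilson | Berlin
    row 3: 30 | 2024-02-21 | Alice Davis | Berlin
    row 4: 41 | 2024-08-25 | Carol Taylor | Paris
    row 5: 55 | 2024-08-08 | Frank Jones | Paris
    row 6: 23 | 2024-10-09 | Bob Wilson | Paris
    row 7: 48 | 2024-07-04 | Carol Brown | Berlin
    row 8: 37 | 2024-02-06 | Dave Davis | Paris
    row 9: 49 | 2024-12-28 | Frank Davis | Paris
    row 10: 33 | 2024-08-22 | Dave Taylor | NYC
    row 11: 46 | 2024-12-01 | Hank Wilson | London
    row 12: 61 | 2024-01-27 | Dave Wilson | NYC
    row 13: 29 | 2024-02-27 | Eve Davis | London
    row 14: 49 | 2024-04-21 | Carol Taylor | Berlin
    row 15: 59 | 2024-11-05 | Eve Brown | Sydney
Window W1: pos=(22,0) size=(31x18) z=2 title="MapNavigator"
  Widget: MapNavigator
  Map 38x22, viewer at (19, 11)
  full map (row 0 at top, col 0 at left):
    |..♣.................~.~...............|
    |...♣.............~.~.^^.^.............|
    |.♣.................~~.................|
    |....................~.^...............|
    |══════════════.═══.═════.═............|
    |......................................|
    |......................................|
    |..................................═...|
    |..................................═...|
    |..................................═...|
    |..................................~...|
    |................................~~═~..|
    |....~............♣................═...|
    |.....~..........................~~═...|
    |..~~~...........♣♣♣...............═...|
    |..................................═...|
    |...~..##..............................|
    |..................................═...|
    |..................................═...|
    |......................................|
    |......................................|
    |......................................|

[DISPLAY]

────────────────┨━━━━━━┓                             
.═════.═........┃      ┃                             
................┃──────┨                             
................┃  │Nam┃                             
................┃──┼───┃                             
................┃22│Eve┃                             
................┃18│Fra┃                             
................┃11│Ali┃                             
.@............~~┃21│Ali┃                             
................┃25│Car┃                             
..............~~┃08│Fra┃                             
♣...............┃09│Bob┃                             
................┃04│Car┃                             
................┃06│Dav┃                             


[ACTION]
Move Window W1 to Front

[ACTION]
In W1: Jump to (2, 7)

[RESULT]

────────────────┨━━━━━━┓                             
.♣..............┃      ┃                             
..♣.............┃──────┨                             
♣...............┃  │Nam┃                             
................┃──┼───┃                             
═════════════.══┃22│Eve┃                             
................┃18│Fra┃                             
................┃11│Ali┃                             
.@..............┃21│Ali┃                             
................┃25│Car┃                             
................┃08│Fra┃                             
................┃09│Bob┃                             
................┃04│Car┃                             
...~............┃06│Dav┃                             


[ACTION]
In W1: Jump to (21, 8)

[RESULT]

────────────────┨━━━━━━┓                             
.^^.^...........┃      ┃                             
~...............┃──────┨                             
~.^.............┃  │Nam┃                             
════.═..........┃──┼───┃                             
................┃22│Eve┃                             
................┃18│Fra┃                             
..............═.┃11│Ali┃                             
.@............═.┃21│Ali┃                             
..............═.┃25│Car┃                             
..............~.┃08│Fra┃                             
............~~═~┃09│Bob┃                             
..............═.┃04│Car┃                             
............~~═.┃06│Dav┃                             


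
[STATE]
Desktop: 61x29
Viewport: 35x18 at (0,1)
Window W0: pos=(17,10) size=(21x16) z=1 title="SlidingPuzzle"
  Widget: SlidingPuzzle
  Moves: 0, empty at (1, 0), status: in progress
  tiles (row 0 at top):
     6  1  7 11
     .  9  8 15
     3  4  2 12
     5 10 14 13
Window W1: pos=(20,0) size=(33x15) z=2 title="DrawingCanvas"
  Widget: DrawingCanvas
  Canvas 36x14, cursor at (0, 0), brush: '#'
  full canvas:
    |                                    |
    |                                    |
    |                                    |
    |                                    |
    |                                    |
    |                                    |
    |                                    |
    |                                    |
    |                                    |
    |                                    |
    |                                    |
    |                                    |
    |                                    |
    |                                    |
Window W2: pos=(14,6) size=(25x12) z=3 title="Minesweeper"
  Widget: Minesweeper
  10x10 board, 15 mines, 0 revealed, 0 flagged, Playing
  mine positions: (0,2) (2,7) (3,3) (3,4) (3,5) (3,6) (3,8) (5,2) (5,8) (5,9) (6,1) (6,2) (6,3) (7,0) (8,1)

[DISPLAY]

                    ┃ DrawingCanvas
                    ┠──────────────
                    ┃+             
                    ┃              
                    ┃              
              ┏━━━━━━━━━━━━━━━━━━━━
              ┃ Minesweeper        
              ┠────────────────────
              ┃■■■■■■■■■■          
              ┃■■■■■■■■■■          
              ┃■■■■■■■■■■          
              ┃■■■■■■■■■■          
              ┃■■■■■■■■■■          
              ┃■■■■■■■■■■          
              ┃■■■■■■■■■■          
              ┃■■■■■■■■■■          
              ┗━━━━━━━━━━━━━━━━━━━━
                 ┃│  3 │  4 │  2 │ 


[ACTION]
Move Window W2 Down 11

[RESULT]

                    ┃ DrawingCanvas
                    ┠──────────────
                    ┃+             
                    ┃              
                    ┃              
                    ┃              
                    ┃              
                    ┃              
                    ┃              
                 ┏━━┃              
                 ┃ S┃              
                 ┠──┃              
                 ┃┌─┃              
                 ┃│ ┗━━━━━━━━━━━━━━
                 ┃├────┼────┼────┼─
                 ┃│    │  9 │  8 │ 
              ┏━━━━━━━━━━━━━━━━━━━━
              ┃ Minesweeper        


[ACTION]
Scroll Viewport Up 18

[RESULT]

                    ┏━━━━━━━━━━━━━━
                    ┃ DrawingCanvas
                    ┠──────────────
                    ┃+             
                    ┃              
                    ┃              
                    ┃              
                    ┃              
                    ┃              
                    ┃              
                 ┏━━┃              
                 ┃ S┃              
                 ┠──┃              
                 ┃┌─┃              
                 ┃│ ┗━━━━━━━━━━━━━━
                 ┃├────┼────┼────┼─
                 ┃│    │  9 │  8 │ 
              ┏━━━━━━━━━━━━━━━━━━━━


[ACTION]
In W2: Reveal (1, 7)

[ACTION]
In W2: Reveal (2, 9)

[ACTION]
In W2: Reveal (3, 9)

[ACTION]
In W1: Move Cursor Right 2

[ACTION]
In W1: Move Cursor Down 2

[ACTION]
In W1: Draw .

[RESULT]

                    ┏━━━━━━━━━━━━━━
                    ┃ DrawingCanvas
                    ┠──────────────
                    ┃              
                    ┃              
                    ┃  .           
                    ┃              
                    ┃              
                    ┃              
                    ┃              
                 ┏━━┃              
                 ┃ S┃              
                 ┠──┃              
                 ┃┌─┃              
                 ┃│ ┗━━━━━━━━━━━━━━
                 ┃├────┼────┼────┼─
                 ┃│    │  9 │  8 │ 
              ┏━━━━━━━━━━━━━━━━━━━━


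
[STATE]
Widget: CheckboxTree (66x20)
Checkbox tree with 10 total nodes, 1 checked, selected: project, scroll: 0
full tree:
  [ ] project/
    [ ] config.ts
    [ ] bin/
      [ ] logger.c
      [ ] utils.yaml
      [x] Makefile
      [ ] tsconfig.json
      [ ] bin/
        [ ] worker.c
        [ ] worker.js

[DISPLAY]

>[-] project/                                                     
   [ ] config.ts                                                  
   [-] bin/                                                       
     [ ] logger.c                                                 
     [ ] utils.yaml                                               
     [x] Makefile                                                 
     [ ] tsconfig.json                                            
     [ ] bin/                                                     
       [ ] worker.c                                               
       [ ] worker.js                                              
                                                                  
                                                                  
                                                                  
                                                                  
                                                                  
                                                                  
                                                                  
                                                                  
                                                                  
                                                                  


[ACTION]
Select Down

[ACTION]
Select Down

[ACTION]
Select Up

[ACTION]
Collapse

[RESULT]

 [-] project/                                                     
>  [ ] config.ts                                                  
   [-] bin/                                                       
     [ ] logger.c                                                 
     [ ] utils.yaml                                               
     [x] Makefile                                                 
     [ ] tsconfig.json                                            
     [ ] bin/                                                     
       [ ] worker.c                                               
       [ ] worker.js                                              
                                                                  
                                                                  
                                                                  
                                                                  
                                                                  
                                                                  
                                                                  
                                                                  
                                                                  
                                                                  


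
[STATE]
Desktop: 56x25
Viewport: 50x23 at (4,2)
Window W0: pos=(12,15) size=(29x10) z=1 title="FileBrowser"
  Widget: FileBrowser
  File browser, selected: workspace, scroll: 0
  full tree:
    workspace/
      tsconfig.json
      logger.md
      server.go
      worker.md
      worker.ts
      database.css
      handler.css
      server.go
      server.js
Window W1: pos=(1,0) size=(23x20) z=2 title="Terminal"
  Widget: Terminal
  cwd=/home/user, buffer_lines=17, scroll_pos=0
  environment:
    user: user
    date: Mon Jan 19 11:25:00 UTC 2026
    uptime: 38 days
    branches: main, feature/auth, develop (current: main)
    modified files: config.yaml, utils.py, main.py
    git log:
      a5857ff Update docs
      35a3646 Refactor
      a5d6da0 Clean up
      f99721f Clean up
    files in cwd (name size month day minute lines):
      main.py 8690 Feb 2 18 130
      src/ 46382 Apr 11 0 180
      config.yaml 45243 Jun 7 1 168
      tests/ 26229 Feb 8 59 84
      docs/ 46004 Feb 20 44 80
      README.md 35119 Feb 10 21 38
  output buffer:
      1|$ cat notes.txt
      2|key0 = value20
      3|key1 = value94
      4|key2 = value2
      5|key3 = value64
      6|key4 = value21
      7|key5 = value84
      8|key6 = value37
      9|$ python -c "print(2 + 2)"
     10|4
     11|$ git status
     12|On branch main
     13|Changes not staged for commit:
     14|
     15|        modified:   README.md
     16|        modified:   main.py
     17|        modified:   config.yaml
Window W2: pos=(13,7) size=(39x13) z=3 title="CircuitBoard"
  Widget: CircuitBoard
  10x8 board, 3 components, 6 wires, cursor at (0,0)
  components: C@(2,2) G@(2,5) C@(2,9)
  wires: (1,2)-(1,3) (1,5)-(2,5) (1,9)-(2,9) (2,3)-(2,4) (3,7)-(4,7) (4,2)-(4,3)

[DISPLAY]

───────────────────┨                              
cat notes.txt      ┃                              
y0 = value20       ┃                              
y1 = value94       ┃                              
y2 = value2        ┃                              
y3 = valu┏━━━━━━━━━━━━━━━━━━━━━━━━━━━━━━━━━━━━━┓  
y4 = valu┃ CircuitBoard                        ┃  
y5 = valu┠─────────────────────────────────────┨  
y6 = valu┃   0 1 2 3 4 5 6 7 8 9               ┃  
python -c┃0  [.]                               ┃  
         ┃                                     ┃  
git statu┃1           · ─ ·       ·            ┃  
 branch m┃                        │            ┃  
anges not┃2           C   · ─ ·   G            ┃  
         ┃                                     ┃  
      mod┃3                               ·    ┃  
      mod┃                                │    ┃  
━━━━━━━━━┗━━━━━━━━━━━━━━━━━━━━━━━━━━━━━━━━━━━━━┛  
        ┃    logger.md              ┃             
        ┃    server.go              ┃             
        ┃    worker.md              ┃             
        ┃    worker.ts              ┃             
        ┗━━━━━━━━━━━━━━━━━━━━━━━━━━━┛             


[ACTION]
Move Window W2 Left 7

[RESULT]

───────────────────┨                              
cat notes.txt      ┃                              
y0 = value20       ┃                              
y1 = value94       ┃                              
y2 = value2        ┃                              
y3┏━━━━━━━━━━━━━━━━━━━━━━━━━━━━━━━━━━━━━┓         
y4┃ CircuitBoard                        ┃         
y5┠─────────────────────────────────────┨         
y6┃   0 1 2 3 4 5 6 7 8 9               ┃         
py┃0  [.]                               ┃         
  ┃                                     ┃         
gi┃1           · ─ ·       ·            ┃         
 b┃                        │            ┃         
an┃2           C   · ─ ·   G            ┃         
  ┃                                     ┃         
  ┃3                               ·    ┃         
  ┃                                │    ┃         
━━┗━━━━━━━━━━━━━━━━━━━━━━━━━━━━━━━━━━━━━┛         
        ┃    logger.md              ┃             
        ┃    server.go              ┃             
        ┃    worker.md              ┃             
        ┃    worker.ts              ┃             
        ┗━━━━━━━━━━━━━━━━━━━━━━━━━━━┛             


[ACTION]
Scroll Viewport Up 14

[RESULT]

━━━━━━━━━━━━━━━━━━━┓                              
erminal            ┃                              
───────────────────┨                              
cat notes.txt      ┃                              
y0 = value20       ┃                              
y1 = value94       ┃                              
y2 = value2        ┃                              
y3┏━━━━━━━━━━━━━━━━━━━━━━━━━━━━━━━━━━━━━┓         
y4┃ CircuitBoard                        ┃         
y5┠─────────────────────────────────────┨         
y6┃   0 1 2 3 4 5 6 7 8 9               ┃         
py┃0  [.]                               ┃         
  ┃                                     ┃         
gi┃1           · ─ ·       ·            ┃         
 b┃                        │            ┃         
an┃2           C   · ─ ·   G            ┃         
  ┃                                     ┃         
  ┃3                               ·    ┃         
  ┃                                │    ┃         
━━┗━━━━━━━━━━━━━━━━━━━━━━━━━━━━━━━━━━━━━┛         
        ┃    logger.md              ┃             
        ┃    server.go              ┃             
        ┃    worker.md              ┃             


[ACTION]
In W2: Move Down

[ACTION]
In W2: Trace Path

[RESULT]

━━━━━━━━━━━━━━━━━━━┓                              
erminal            ┃                              
───────────────────┨                              
cat notes.txt      ┃                              
y0 = value20       ┃                              
y1 = value94       ┃                              
y2 = value2        ┃                              
y3┏━━━━━━━━━━━━━━━━━━━━━━━━━━━━━━━━━━━━━┓         
y4┃ CircuitBoard                        ┃         
y5┠─────────────────────────────────────┨         
y6┃   0 1 2 3 4 5 6 7 8 9               ┃         
py┃0                                    ┃         
  ┃                                     ┃         
gi┃1  [.]      · ─ ·       ·            ┃         
 b┃                        │            ┃         
an┃2           C   · ─ ·   G            ┃         
  ┃                                     ┃         
  ┃3                               ·    ┃         
  ┃                                │    ┃         
━━┗━━━━━━━━━━━━━━━━━━━━━━━━━━━━━━━━━━━━━┛         
        ┃    logger.md              ┃             
        ┃    server.go              ┃             
        ┃    worker.md              ┃             


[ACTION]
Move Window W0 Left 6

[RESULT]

━━━━━━━━━━━━━━━━━━━┓                              
erminal            ┃                              
───────────────────┨                              
cat notes.txt      ┃                              
y0 = value20       ┃                              
y1 = value94       ┃                              
y2 = value2        ┃                              
y3┏━━━━━━━━━━━━━━━━━━━━━━━━━━━━━━━━━━━━━┓         
y4┃ CircuitBoard                        ┃         
y5┠─────────────────────────────────────┨         
y6┃   0 1 2 3 4 5 6 7 8 9               ┃         
py┃0                                    ┃         
  ┃                                     ┃         
gi┃1  [.]      · ─ ·       ·            ┃         
 b┃                        │            ┃         
an┃2           C   · ─ ·   G            ┃         
  ┃                                     ┃         
  ┃3                               ·    ┃         
  ┃                                │    ┃         
━━┗━━━━━━━━━━━━━━━━━━━━━━━━━━━━━━━━━━━━━┛         
  ┃    logger.md              ┃                   
  ┃    server.go              ┃                   
  ┃    worker.md              ┃                   
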